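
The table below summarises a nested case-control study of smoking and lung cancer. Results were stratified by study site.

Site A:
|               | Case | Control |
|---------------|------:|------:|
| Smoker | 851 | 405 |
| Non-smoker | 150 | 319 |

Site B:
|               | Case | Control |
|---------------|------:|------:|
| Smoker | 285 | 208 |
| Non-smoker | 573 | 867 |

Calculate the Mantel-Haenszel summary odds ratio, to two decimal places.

OR_MH = Σ(aᵢdᵢ/nᵢ) / Σ(bᵢcᵢ/nᵢ), where nᵢ is the stratum total.
Stratum 1 (Site A): n = 1725; a·d/n = 851·319/1725 = 157.3733; b·c/n = 405·150/1725 = 35.2174
Stratum 2 (Site B): n = 1933; a·d/n = 285·867/1933 = 127.8298; b·c/n = 208·573/1933 = 61.6575
OR_MH = (157.3733 + 127.8298) / (35.2174 + 61.6575) = 285.2031 / 96.8749 = 2.94403

2.94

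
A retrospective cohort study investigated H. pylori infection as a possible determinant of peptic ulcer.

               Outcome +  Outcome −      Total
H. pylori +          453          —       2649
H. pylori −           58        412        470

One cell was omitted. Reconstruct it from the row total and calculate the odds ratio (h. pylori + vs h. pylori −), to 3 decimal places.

1.465

The missing cell is in the exposed row: 2649 − 453 = 2196.
So a = 453, b = 2196, c = 58, d = 412.
OR = (a·d)/(b·c) = (453 × 412) / (2196 × 58) = 186636 / 127368 = 1.46533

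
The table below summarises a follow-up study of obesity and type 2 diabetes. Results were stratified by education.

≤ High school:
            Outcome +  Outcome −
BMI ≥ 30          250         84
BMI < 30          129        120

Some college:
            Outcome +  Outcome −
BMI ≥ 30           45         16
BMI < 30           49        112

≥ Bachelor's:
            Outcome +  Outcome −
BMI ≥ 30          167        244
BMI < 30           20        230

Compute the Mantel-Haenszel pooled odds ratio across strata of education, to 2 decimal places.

OR_MH = Σ(aᵢdᵢ/nᵢ) / Σ(bᵢcᵢ/nᵢ), where nᵢ is the stratum total.
Stratum 1 (≤ High school): n = 583; a·d/n = 250·120/583 = 51.4580; b·c/n = 84·129/583 = 18.5866
Stratum 2 (Some college): n = 222; a·d/n = 45·112/222 = 22.7027; b·c/n = 16·49/222 = 3.5315
Stratum 3 (≥ Bachelor's): n = 661; a·d/n = 167·230/661 = 58.1089; b·c/n = 244·20/661 = 7.3828
OR_MH = (51.4580 + 22.7027 + 58.1089) / (18.5866 + 3.5315 + 7.3828) = 132.2696 / 29.5009 = 4.48358

4.48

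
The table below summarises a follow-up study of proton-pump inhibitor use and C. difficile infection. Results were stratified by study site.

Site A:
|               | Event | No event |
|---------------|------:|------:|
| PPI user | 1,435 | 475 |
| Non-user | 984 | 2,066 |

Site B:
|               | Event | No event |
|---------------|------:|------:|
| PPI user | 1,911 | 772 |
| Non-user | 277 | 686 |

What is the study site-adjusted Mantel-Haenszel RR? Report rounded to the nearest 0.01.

RR_MH = Σ(aᵢ·n₀ᵢ/nᵢ) / Σ(cᵢ·n₁ᵢ/nᵢ), with n₁ᵢ = aᵢ+bᵢ (exposed), n₀ᵢ = cᵢ+dᵢ (unexposed), nᵢ = n₁ᵢ+n₀ᵢ.
Stratum 1 (Site A): n₁ = 1910, n₀ = 3050, n = 4960; a·n₀/n = 1435·3050/4960 = 882.4093; c·n₁/n = 984·1910/4960 = 378.9194
Stratum 2 (Site B): n₁ = 2683, n₀ = 963, n = 3646; a·n₀/n = 1911·963/3646 = 504.7430; c·n₁/n = 277·2683/3646 = 203.8374
RR_MH = (882.4093 + 504.7430) / (378.9194 + 203.8374) = 1387.1523 / 582.7567 = 2.38033

2.38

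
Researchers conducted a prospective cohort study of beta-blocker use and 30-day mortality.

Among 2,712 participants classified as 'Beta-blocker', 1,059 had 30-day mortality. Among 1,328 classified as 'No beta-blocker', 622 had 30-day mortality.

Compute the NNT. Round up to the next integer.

13

Risk in treated group = 1059/2712 = 0.39049; risk in control = 622/1328 = 0.46837.
Absolute risk reduction = 0.46837 − 0.39049 = 0.07789
NNT = 1 / ARR = 1 / 0.07789 = 12.839 → round up → 13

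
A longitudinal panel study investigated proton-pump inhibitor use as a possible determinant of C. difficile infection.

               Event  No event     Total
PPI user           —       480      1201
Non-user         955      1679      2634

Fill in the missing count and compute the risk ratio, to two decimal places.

The missing cell is in the exposed row: 1201 − 480 = 721.
So a = 721, b = 480, c = 955, d = 1679.
RR = [a/(a+b)] / [c/(c+d)] = (721/1201) / (955/2634) = 0.60033/0.36257 = 1.65579

1.66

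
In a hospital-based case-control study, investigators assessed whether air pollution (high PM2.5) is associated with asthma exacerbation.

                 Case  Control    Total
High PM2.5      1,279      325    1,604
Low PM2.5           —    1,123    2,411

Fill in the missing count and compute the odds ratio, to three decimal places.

3.431

The missing cell is in the unexposed row: 2411 − 1123 = 1288.
So a = 1279, b = 325, c = 1288, d = 1123.
OR = (a·d)/(b·c) = (1279 × 1123) / (325 × 1288) = 1436317 / 418600 = 3.43124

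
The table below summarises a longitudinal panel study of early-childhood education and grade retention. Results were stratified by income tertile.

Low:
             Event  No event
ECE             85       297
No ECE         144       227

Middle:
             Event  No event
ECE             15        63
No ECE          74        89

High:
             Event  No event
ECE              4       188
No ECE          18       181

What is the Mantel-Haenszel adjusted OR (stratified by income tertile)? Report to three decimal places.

0.389

OR_MH = Σ(aᵢdᵢ/nᵢ) / Σ(bᵢcᵢ/nᵢ), where nᵢ is the stratum total.
Stratum 1 (Low): n = 753; a·d/n = 85·227/753 = 25.6242; b·c/n = 297·144/753 = 56.7968
Stratum 2 (Middle): n = 241; a·d/n = 15·89/241 = 5.5394; b·c/n = 63·74/241 = 19.3444
Stratum 3 (High): n = 391; a·d/n = 4·181/391 = 1.8517; b·c/n = 188·18/391 = 8.6547
OR_MH = (25.6242 + 5.5394 + 1.8517) / (56.7968 + 19.3444 + 8.6547) = 33.0153 / 84.7959 = 0.38935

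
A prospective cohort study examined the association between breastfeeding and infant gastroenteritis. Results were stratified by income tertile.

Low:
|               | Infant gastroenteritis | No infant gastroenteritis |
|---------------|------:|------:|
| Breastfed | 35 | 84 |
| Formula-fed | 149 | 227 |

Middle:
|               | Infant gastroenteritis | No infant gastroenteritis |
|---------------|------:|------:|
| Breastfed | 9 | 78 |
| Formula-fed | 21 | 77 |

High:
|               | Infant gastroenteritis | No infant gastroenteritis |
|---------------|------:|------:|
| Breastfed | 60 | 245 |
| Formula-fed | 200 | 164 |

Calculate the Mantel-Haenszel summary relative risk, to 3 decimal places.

RR_MH = Σ(aᵢ·n₀ᵢ/nᵢ) / Σ(cᵢ·n₁ᵢ/nᵢ), with n₁ᵢ = aᵢ+bᵢ (exposed), n₀ᵢ = cᵢ+dᵢ (unexposed), nᵢ = n₁ᵢ+n₀ᵢ.
Stratum 1 (Low): n₁ = 119, n₀ = 376, n = 495; a·n₀/n = 35·376/495 = 26.5859; c·n₁/n = 149·119/495 = 35.8202
Stratum 2 (Middle): n₁ = 87, n₀ = 98, n = 185; a·n₀/n = 9·98/185 = 4.7676; c·n₁/n = 21·87/185 = 9.8757
Stratum 3 (High): n₁ = 305, n₀ = 364, n = 669; a·n₀/n = 60·364/669 = 32.6457; c·n₁/n = 200·305/669 = 91.1809
RR_MH = (26.5859 + 4.7676 + 32.6457) / (35.8202 + 9.8757 + 91.1809) = 63.9992 / 136.8767 = 0.46757

0.468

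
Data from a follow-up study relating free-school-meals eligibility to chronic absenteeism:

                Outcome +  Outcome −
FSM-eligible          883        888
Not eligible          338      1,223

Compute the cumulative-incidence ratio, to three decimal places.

Cells: a = 883, b = 888, c = 338, d = 1223.
Risk in exposed = 883/1771 = 0.49859; risk in unexposed = 338/1561 = 0.21653.
RR = 0.49859 / 0.21653 = 2.30265
The risk among the exposed is 2.30 times that among the unexposed.

2.303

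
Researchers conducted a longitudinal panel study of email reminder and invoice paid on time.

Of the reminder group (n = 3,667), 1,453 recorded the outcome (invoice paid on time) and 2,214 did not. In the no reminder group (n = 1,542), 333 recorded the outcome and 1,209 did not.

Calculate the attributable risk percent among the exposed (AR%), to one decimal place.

45.5

From the description: a = 1453, b = 2214, c = 333, d = 1209.
Risk in exposed = 1453/3667 = 0.39624; risk in unexposed = 333/1542 = 0.21595.
RR = 0.39624/0.21595 = 1.83483
AR% = (RR − 1)/RR × 100 = (1.83483 − 1)/1.83483 × 100 = 45.4989%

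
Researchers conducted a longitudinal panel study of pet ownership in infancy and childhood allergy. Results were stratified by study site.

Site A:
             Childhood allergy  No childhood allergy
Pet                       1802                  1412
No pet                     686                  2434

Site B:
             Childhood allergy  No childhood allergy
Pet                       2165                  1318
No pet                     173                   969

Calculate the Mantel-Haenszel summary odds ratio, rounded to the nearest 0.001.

5.667

OR_MH = Σ(aᵢdᵢ/nᵢ) / Σ(bᵢcᵢ/nᵢ), where nᵢ is the stratum total.
Stratum 1 (Site A): n = 6334; a·d/n = 1802·2434/6334 = 692.4642; b·c/n = 1412·686/6334 = 152.9258
Stratum 2 (Site B): n = 4625; a·d/n = 2165·969/4625 = 453.5968; b·c/n = 1318·173/4625 = 49.3003
OR_MH = (692.4642 + 453.5968) / (152.9258 + 49.3003) = 1146.0609 / 202.2261 = 5.66722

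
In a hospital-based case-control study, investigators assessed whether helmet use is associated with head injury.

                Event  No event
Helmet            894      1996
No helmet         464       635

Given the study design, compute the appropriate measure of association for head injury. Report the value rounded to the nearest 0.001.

0.613

Cells: a = 894, b = 1996, c = 464, d = 635.
This is a hospital-based case-control study: participants were sampled on outcome status, so risks in the source population cannot be estimated directly — relative risk is not valid here. The odds ratio is the appropriate measure.
OR = (a·d)/(b·c) = (894 × 635) / (1996 × 464) = 567690 / 926144 = 0.61296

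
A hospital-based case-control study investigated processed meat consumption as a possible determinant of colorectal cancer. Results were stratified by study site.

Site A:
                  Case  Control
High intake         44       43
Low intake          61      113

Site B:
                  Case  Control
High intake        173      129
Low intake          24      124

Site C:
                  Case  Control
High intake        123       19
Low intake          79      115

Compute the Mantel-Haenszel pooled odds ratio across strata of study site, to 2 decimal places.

OR_MH = Σ(aᵢdᵢ/nᵢ) / Σ(bᵢcᵢ/nᵢ), where nᵢ is the stratum total.
Stratum 1 (Site A): n = 261; a·d/n = 44·113/261 = 19.0498; b·c/n = 43·61/261 = 10.0498
Stratum 2 (Site B): n = 450; a·d/n = 173·124/450 = 47.6711; b·c/n = 129·24/450 = 6.8800
Stratum 3 (Site C): n = 336; a·d/n = 123·115/336 = 42.0982; b·c/n = 19·79/336 = 4.4673
OR_MH = (19.0498 + 47.6711 + 42.0982) / (10.0498 + 6.8800 + 4.4673) = 108.8191 / 21.3971 = 5.08570

5.09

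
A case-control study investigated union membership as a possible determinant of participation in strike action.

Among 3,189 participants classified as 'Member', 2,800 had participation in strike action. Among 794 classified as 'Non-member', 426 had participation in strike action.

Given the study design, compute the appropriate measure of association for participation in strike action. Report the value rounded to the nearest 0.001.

6.218

From the description: a = 2800, b = 389, c = 426, d = 368.
This is a case-control study: participants were sampled on outcome status, so risks in the source population cannot be estimated directly — relative risk is not valid here. The odds ratio is the appropriate measure.
OR = (a·d)/(b·c) = (2800 × 368) / (389 × 426) = 1030400 / 165714 = 6.21794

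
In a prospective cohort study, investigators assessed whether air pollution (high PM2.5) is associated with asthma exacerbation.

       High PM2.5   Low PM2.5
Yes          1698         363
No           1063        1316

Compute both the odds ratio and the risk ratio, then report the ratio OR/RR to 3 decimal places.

2.036

Reading the table with exposure as columns: a = 1698 (High PM2.5, case), b = 1063 (High PM2.5, non-case), c = 363 (Low PM2.5, case), d = 1316.
OR = (1698·1316)/(1063·363) = 2234568/385869 = 5.79100
Risk in exposed = 1698/2761 = 0.61499; risk in unexposed = 363/1679 = 0.21620; RR = 2.84456
OR/RR = 5.79100 / 2.84456 = 2.03582
The outcome is not rare, so the OR lies further from 1 than the RR.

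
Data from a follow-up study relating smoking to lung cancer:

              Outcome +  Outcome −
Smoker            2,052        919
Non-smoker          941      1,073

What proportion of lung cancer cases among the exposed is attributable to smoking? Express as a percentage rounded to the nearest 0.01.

Cells: a = 2052, b = 919, c = 941, d = 1073.
Risk in exposed = 2052/2971 = 0.69068; risk in unexposed = 941/2014 = 0.46723.
RR = 0.69068/0.46723 = 1.47824
AR% = (RR − 1)/RR × 100 = (1.47824 − 1)/1.47824 × 100 = 32.3519%

32.35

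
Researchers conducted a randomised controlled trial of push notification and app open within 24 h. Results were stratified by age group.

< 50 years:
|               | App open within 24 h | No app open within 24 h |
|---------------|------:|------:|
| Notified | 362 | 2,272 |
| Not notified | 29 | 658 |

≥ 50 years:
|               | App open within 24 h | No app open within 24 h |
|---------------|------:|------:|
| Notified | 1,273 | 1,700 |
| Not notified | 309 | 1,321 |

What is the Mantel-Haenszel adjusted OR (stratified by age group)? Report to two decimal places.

3.26

OR_MH = Σ(aᵢdᵢ/nᵢ) / Σ(bᵢcᵢ/nᵢ), where nᵢ is the stratum total.
Stratum 1 (< 50 years): n = 3321; a·d/n = 362·658/3321 = 71.7242; b·c/n = 2272·29/3321 = 19.8398
Stratum 2 (≥ 50 years): n = 4603; a·d/n = 1273·1321/4603 = 365.3341; b·c/n = 1700·309/4603 = 114.1212
OR_MH = (71.7242 + 365.3341) / (19.8398 + 114.1212) = 437.0583 / 133.9610 = 3.26258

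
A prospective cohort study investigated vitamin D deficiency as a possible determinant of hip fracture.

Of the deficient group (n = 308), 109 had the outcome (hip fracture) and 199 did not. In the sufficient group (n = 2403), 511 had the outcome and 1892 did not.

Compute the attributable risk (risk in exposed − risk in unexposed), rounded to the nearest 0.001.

0.141

From the description: a = 109, b = 199, c = 511, d = 1892.
Risk in exposed = 109/308 = 0.353896; risk in unexposed = 511/2403 = 0.212651.
Risk difference = 0.353896 − 0.212651 = 0.141245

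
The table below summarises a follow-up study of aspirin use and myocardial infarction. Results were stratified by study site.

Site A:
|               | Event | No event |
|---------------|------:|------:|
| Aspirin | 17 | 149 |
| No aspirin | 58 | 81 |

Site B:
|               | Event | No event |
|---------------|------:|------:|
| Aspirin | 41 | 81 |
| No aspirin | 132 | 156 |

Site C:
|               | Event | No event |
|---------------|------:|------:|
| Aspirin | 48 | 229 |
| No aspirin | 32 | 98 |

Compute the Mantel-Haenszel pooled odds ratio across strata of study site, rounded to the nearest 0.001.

OR_MH = Σ(aᵢdᵢ/nᵢ) / Σ(bᵢcᵢ/nᵢ), where nᵢ is the stratum total.
Stratum 1 (Site A): n = 305; a·d/n = 17·81/305 = 4.5148; b·c/n = 149·58/305 = 28.3344
Stratum 2 (Site B): n = 410; a·d/n = 41·156/410 = 15.6000; b·c/n = 81·132/410 = 26.0780
Stratum 3 (Site C): n = 407; a·d/n = 48·98/407 = 11.5577; b·c/n = 229·32/407 = 18.0049
OR_MH = (4.5148 + 15.6000 + 11.5577) / (28.3344 + 26.0780 + 18.0049) = 31.6725 / 72.4174 = 0.43736

0.437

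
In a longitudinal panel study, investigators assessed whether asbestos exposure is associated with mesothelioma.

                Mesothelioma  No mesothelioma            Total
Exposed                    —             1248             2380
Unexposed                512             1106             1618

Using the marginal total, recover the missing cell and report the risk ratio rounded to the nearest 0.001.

The missing cell is in the exposed row: 2380 − 1248 = 1132.
So a = 1132, b = 1248, c = 512, d = 1106.
RR = [a/(a+b)] / [c/(c+d)] = (1132/2380) / (512/1618) = 0.47563/0.31644 = 1.50307

1.503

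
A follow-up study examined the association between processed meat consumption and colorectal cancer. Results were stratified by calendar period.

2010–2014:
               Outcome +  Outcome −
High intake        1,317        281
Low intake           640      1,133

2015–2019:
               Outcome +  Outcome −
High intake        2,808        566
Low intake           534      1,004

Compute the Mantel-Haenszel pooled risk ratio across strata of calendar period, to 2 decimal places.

RR_MH = Σ(aᵢ·n₀ᵢ/nᵢ) / Σ(cᵢ·n₁ᵢ/nᵢ), with n₁ᵢ = aᵢ+bᵢ (exposed), n₀ᵢ = cᵢ+dᵢ (unexposed), nᵢ = n₁ᵢ+n₀ᵢ.
Stratum 1 (2010–2014): n₁ = 1598, n₀ = 1773, n = 3371; a·n₀/n = 1317·1773/3371 = 692.6850; c·n₁/n = 640·1598/3371 = 303.3877
Stratum 2 (2015–2019): n₁ = 3374, n₀ = 1538, n = 4912; a·n₀/n = 2808·1538/4912 = 879.2150; c·n₁/n = 534·3374/4912 = 366.7989
RR_MH = (692.6850 + 879.2150) / (303.3877 + 366.7989) = 1571.8999 / 670.1866 = 2.34547

2.35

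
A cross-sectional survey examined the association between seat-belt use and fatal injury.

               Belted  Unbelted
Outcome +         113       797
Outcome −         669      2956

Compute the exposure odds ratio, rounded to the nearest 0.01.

0.63

Reading the table with exposure as columns: a = 113 (Belted, case), b = 669 (Belted, non-case), c = 797 (Unbelted, case), d = 2956.
OR = (a·d)/(b·c) = (113 × 2956) / (669 × 797) = 334028 / 533193 = 0.62647
Exposure is associated with lower odds of fatal injury (OR = 0.63 < 1).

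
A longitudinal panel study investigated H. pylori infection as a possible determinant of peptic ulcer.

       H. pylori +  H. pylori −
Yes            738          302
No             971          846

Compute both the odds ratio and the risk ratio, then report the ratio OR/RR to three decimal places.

1.297

Reading the table with exposure as columns: a = 738 (H. pylori +, case), b = 971 (H. pylori +, non-case), c = 302 (H. pylori −, case), d = 846.
OR = (738·846)/(971·302) = 624348/293242 = 2.12912
Risk in exposed = 738/1709 = 0.43183; risk in unexposed = 302/1148 = 0.26307; RR = 1.64153
OR/RR = 2.12912 / 1.64153 = 1.29703
The outcome is not rare, so the OR lies further from 1 than the RR.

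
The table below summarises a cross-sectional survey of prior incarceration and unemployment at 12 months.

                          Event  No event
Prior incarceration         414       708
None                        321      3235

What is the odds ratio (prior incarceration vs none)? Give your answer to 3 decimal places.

Cells: a = 414, b = 708, c = 321, d = 3235.
OR = (a·d)/(b·c) = (414 × 3235) / (708 × 321) = 1339290 / 227268 = 5.89300
The odds of unemployment at 12 months are about 5.89 times as high in the prior incarceration group.

5.893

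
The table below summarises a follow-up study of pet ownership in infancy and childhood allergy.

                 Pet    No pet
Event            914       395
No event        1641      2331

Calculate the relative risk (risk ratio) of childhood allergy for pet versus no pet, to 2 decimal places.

Reading the table with exposure as columns: a = 914 (Pet, case), b = 1641 (Pet, non-case), c = 395 (No pet, case), d = 2331.
Risk in exposed = 914/2555 = 0.35773; risk in unexposed = 395/2726 = 0.14490.
RR = 0.35773 / 0.14490 = 2.46879
The risk among the exposed is 2.47 times that among the unexposed.

2.47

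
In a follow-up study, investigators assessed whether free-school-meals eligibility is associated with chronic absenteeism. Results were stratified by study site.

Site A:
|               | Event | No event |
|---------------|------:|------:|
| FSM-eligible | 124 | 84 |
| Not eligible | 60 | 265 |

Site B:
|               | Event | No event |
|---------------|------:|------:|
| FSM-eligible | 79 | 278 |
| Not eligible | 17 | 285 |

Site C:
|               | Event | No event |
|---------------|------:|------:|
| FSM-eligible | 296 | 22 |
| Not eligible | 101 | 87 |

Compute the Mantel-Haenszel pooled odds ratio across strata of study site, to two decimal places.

6.98

OR_MH = Σ(aᵢdᵢ/nᵢ) / Σ(bᵢcᵢ/nᵢ), where nᵢ is the stratum total.
Stratum 1 (Site A): n = 533; a·d/n = 124·265/533 = 61.6510; b·c/n = 84·60/533 = 9.4559
Stratum 2 (Site B): n = 659; a·d/n = 79·285/659 = 34.1654; b·c/n = 278·17/659 = 7.1715
Stratum 3 (Site C): n = 506; a·d/n = 296·87/506 = 50.8933; b·c/n = 22·101/506 = 4.3913
OR_MH = (61.6510 + 34.1654 + 50.8933) / (9.4559 + 7.1715 + 4.3913) = 146.7097 / 21.0187 = 6.97997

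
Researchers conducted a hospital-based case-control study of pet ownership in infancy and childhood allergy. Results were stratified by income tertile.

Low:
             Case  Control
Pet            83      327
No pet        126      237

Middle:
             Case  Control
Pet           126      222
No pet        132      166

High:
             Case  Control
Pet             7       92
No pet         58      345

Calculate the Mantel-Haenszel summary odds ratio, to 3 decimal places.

OR_MH = Σ(aᵢdᵢ/nᵢ) / Σ(bᵢcᵢ/nᵢ), where nᵢ is the stratum total.
Stratum 1 (Low): n = 773; a·d/n = 83·237/773 = 25.4476; b·c/n = 327·126/773 = 53.3014
Stratum 2 (Middle): n = 646; a·d/n = 126·166/646 = 32.3777; b·c/n = 222·132/646 = 45.3622
Stratum 3 (High): n = 502; a·d/n = 7·345/502 = 4.8108; b·c/n = 92·58/502 = 10.6295
OR_MH = (25.4476 + 32.3777 + 4.8108) / (53.3014 + 45.3622 + 10.6295) = 62.6361 / 109.2931 = 0.57310

0.573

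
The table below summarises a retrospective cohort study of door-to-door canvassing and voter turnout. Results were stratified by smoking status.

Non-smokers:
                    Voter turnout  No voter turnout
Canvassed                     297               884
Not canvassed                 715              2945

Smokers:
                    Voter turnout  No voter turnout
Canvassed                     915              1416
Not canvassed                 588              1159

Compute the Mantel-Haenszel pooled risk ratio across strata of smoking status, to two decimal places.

1.21

RR_MH = Σ(aᵢ·n₀ᵢ/nᵢ) / Σ(cᵢ·n₁ᵢ/nᵢ), with n₁ᵢ = aᵢ+bᵢ (exposed), n₀ᵢ = cᵢ+dᵢ (unexposed), nᵢ = n₁ᵢ+n₀ᵢ.
Stratum 1 (Non-smokers): n₁ = 1181, n₀ = 3660, n = 4841; a·n₀/n = 297·3660/4841 = 224.5445; c·n₁/n = 715·1181/4841 = 174.4299
Stratum 2 (Smokers): n₁ = 2331, n₀ = 1747, n = 4078; a·n₀/n = 915·1747/4078 = 391.9826; c·n₁/n = 588·2331/4078 = 336.1030
RR_MH = (224.5445 + 391.9826) / (174.4299 + 336.1030) = 616.5271 / 510.5329 = 1.20761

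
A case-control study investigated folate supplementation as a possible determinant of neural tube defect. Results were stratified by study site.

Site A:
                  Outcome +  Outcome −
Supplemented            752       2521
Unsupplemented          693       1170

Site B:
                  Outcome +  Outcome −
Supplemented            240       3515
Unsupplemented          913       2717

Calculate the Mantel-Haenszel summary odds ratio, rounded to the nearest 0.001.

0.335

OR_MH = Σ(aᵢdᵢ/nᵢ) / Σ(bᵢcᵢ/nᵢ), where nᵢ is the stratum total.
Stratum 1 (Site A): n = 5136; a·d/n = 752·1170/5136 = 171.3084; b·c/n = 2521·693/5136 = 340.1583
Stratum 2 (Site B): n = 7385; a·d/n = 240·2717/7385 = 88.2979; b·c/n = 3515·913/7385 = 434.5559
OR_MH = (171.3084 + 88.2979) / (340.1583 + 434.5559) = 259.6063 / 774.7142 = 0.33510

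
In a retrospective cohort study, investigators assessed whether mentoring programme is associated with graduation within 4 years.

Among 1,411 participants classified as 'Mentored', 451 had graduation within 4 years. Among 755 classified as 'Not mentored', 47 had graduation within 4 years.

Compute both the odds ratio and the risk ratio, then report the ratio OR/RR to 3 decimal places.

From the description: a = 451, b = 960, c = 47, d = 708.
OR = (451·708)/(960·47) = 319308/45120 = 7.07686
Risk in exposed = 451/1411 = 0.31963; risk in unexposed = 47/755 = 0.06225; RR = 5.13451
OR/RR = 7.07686 / 5.13451 = 1.37829
The outcome is not rare, so the OR lies further from 1 than the RR.

1.378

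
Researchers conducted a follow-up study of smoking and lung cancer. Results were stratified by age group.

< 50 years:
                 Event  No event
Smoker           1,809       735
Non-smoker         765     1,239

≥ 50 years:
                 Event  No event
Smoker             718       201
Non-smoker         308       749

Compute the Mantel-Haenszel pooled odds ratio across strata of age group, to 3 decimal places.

OR_MH = Σ(aᵢdᵢ/nᵢ) / Σ(bᵢcᵢ/nᵢ), where nᵢ is the stratum total.
Stratum 1 (< 50 years): n = 4548; a·d/n = 1809·1239/4548 = 492.8212; b·c/n = 735·765/4548 = 123.6313
Stratum 2 (≥ 50 years): n = 1976; a·d/n = 718·749/1976 = 272.1569; b·c/n = 201·308/1976 = 31.3300
OR_MH = (492.8212 + 272.1569) / (123.6313 + 31.3300) = 764.9781 / 154.9612 = 4.93658

4.937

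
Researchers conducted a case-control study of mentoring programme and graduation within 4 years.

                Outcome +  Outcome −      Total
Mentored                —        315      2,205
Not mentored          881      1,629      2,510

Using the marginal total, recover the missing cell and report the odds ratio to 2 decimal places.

11.09

The missing cell is in the exposed row: 2205 − 315 = 1890.
So a = 1890, b = 315, c = 881, d = 1629.
OR = (a·d)/(b·c) = (1890 × 1629) / (315 × 881) = 3078810 / 277515 = 11.09421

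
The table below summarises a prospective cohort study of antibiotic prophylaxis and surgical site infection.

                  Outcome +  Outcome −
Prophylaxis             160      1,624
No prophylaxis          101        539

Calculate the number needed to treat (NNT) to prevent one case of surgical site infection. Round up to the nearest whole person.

Risk in treated group = 160/1784 = 0.08969; risk in control = 101/640 = 0.15781.
Absolute risk reduction = 0.15781 − 0.08969 = 0.06813
NNT = 1 / ARR = 1 / 0.06813 = 14.679 → round up → 15

15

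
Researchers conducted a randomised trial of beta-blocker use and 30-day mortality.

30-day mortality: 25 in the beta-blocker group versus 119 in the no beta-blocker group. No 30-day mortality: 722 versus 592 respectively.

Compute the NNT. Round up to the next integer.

8

Risk in treated group = 25/747 = 0.03347; risk in control = 119/711 = 0.16737.
Absolute risk reduction = 0.16737 − 0.03347 = 0.13390
NNT = 1 / ARR = 1 / 0.13390 = 7.468 → round up → 8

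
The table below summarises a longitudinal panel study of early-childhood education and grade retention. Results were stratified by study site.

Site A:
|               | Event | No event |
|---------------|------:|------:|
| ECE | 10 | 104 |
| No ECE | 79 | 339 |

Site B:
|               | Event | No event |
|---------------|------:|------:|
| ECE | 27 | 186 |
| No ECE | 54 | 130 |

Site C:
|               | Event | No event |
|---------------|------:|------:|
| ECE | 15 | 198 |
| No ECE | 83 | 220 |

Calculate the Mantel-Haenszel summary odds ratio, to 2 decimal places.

0.30

OR_MH = Σ(aᵢdᵢ/nᵢ) / Σ(bᵢcᵢ/nᵢ), where nᵢ is the stratum total.
Stratum 1 (Site A): n = 532; a·d/n = 10·339/532 = 6.3722; b·c/n = 104·79/532 = 15.4436
Stratum 2 (Site B): n = 397; a·d/n = 27·130/397 = 8.8413; b·c/n = 186·54/397 = 25.2997
Stratum 3 (Site C): n = 516; a·d/n = 15·220/516 = 6.3953; b·c/n = 198·83/516 = 31.8488
OR_MH = (6.3722 + 8.8413 + 6.3953) / (15.4436 + 25.2997 + 31.8488) = 21.6088 / 72.5922 = 0.29767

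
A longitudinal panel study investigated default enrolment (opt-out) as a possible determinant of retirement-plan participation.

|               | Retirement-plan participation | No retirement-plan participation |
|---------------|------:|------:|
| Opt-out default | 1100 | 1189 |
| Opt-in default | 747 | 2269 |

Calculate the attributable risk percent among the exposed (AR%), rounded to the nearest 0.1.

Cells: a = 1100, b = 1189, c = 747, d = 2269.
Risk in exposed = 1100/2289 = 0.48056; risk in unexposed = 747/3016 = 0.24768.
RR = 0.48056/0.24768 = 1.94025
AR% = (RR − 1)/RR × 100 = (1.94025 − 1)/1.94025 × 100 = 48.4602%

48.5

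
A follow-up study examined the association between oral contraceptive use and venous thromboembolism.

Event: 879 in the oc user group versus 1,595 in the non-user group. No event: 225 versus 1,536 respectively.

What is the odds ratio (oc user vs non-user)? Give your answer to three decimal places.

From the description: a = 879, b = 225, c = 1595, d = 1536.
OR = (a·d)/(b·c) = (879 × 1536) / (225 × 1595) = 1350144 / 358875 = 3.76216
The odds of venous thromboembolism are about 3.76 times as high in the oc user group.

3.762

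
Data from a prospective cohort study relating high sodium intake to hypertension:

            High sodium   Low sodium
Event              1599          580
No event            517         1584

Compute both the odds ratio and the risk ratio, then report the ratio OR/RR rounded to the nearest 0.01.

Reading the table with exposure as columns: a = 1599 (High sodium, case), b = 517 (High sodium, non-case), c = 580 (Low sodium, case), d = 1584.
OR = (1599·1584)/(517·580) = 2532816/299860 = 8.44666
Risk in exposed = 1599/2116 = 0.75567; risk in unexposed = 580/2164 = 0.26802; RR = 2.81943
OR/RR = 8.44666 / 2.81943 = 2.99587
The outcome is not rare, so the OR lies further from 1 than the RR.

3.00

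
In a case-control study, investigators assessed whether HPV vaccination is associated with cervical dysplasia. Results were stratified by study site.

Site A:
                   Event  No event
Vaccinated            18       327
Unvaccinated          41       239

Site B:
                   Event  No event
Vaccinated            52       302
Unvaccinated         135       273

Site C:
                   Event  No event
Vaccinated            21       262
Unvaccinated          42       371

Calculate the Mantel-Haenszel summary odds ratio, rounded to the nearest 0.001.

0.404

OR_MH = Σ(aᵢdᵢ/nᵢ) / Σ(bᵢcᵢ/nᵢ), where nᵢ is the stratum total.
Stratum 1 (Site A): n = 625; a·d/n = 18·239/625 = 6.8832; b·c/n = 327·41/625 = 21.4512
Stratum 2 (Site B): n = 762; a·d/n = 52·273/762 = 18.6299; b·c/n = 302·135/762 = 53.5039
Stratum 3 (Site C): n = 696; a·d/n = 21·371/696 = 11.1940; b·c/n = 262·42/696 = 15.8103
OR_MH = (6.8832 + 18.6299 + 11.1940) / (21.4512 + 53.5039 + 15.8103) = 36.7071 / 90.7655 = 0.40442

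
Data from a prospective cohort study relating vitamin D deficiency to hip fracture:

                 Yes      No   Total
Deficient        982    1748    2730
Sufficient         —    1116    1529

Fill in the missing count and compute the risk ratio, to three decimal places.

The missing cell is in the unexposed row: 1529 − 1116 = 413.
So a = 982, b = 1748, c = 413, d = 1116.
RR = [a/(a+b)] / [c/(c+d)] = (982/2730) / (413/1529) = 0.35971/0.27011 = 1.33170

1.332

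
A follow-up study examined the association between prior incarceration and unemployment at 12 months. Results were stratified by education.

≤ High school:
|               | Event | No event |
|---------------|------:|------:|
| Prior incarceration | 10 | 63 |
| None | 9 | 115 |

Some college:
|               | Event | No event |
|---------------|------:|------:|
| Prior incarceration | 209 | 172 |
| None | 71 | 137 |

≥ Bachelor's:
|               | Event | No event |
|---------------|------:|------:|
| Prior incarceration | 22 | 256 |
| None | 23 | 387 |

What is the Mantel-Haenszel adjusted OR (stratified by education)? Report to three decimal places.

OR_MH = Σ(aᵢdᵢ/nᵢ) / Σ(bᵢcᵢ/nᵢ), where nᵢ is the stratum total.
Stratum 1 (≤ High school): n = 197; a·d/n = 10·115/197 = 5.8376; b·c/n = 63·9/197 = 2.8782
Stratum 2 (Some college): n = 589; a·d/n = 209·137/589 = 48.6129; b·c/n = 172·71/589 = 20.7334
Stratum 3 (≥ Bachelor's): n = 688; a·d/n = 22·387/688 = 12.3750; b·c/n = 256·23/688 = 8.5581
OR_MH = (5.8376 + 48.6129 + 12.3750) / (2.8782 + 20.7334 + 8.5581) = 66.8255 / 32.1698 = 2.07728

2.077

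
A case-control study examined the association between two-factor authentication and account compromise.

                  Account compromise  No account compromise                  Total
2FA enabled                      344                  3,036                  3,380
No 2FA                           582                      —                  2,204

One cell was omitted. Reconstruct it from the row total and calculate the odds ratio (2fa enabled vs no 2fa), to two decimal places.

The missing cell is in the unexposed row: 2204 − 582 = 1622.
So a = 344, b = 3036, c = 582, d = 1622.
OR = (a·d)/(b·c) = (344 × 1622) / (3036 × 582) = 557968 / 1766952 = 0.31578

0.32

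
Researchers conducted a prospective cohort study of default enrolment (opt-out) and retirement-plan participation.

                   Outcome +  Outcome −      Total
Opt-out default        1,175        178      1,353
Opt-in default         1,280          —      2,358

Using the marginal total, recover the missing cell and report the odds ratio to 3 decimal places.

5.559

The missing cell is in the unexposed row: 2358 − 1280 = 1078.
So a = 1175, b = 178, c = 1280, d = 1078.
OR = (a·d)/(b·c) = (1175 × 1078) / (178 × 1280) = 1266650 / 227840 = 5.55938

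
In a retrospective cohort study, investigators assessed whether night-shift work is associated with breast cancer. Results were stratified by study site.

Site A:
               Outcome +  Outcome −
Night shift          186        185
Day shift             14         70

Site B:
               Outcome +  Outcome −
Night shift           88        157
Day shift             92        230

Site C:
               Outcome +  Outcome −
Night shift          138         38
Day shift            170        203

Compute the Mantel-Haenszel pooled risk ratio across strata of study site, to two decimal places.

1.69

RR_MH = Σ(aᵢ·n₀ᵢ/nᵢ) / Σ(cᵢ·n₁ᵢ/nᵢ), with n₁ᵢ = aᵢ+bᵢ (exposed), n₀ᵢ = cᵢ+dᵢ (unexposed), nᵢ = n₁ᵢ+n₀ᵢ.
Stratum 1 (Site A): n₁ = 371, n₀ = 84, n = 455; a·n₀/n = 186·84/455 = 34.3385; c·n₁/n = 14·371/455 = 11.4154
Stratum 2 (Site B): n₁ = 245, n₀ = 322, n = 567; a·n₀/n = 88·322/567 = 49.9753; c·n₁/n = 92·245/567 = 39.7531
Stratum 3 (Site C): n₁ = 176, n₀ = 373, n = 549; a·n₀/n = 138·373/549 = 93.7596; c·n₁/n = 170·176/549 = 54.4991
RR_MH = (34.3385 + 49.9753 + 93.7596) / (11.4154 + 39.7531 + 54.4991) = 178.0733 / 105.6676 = 1.68522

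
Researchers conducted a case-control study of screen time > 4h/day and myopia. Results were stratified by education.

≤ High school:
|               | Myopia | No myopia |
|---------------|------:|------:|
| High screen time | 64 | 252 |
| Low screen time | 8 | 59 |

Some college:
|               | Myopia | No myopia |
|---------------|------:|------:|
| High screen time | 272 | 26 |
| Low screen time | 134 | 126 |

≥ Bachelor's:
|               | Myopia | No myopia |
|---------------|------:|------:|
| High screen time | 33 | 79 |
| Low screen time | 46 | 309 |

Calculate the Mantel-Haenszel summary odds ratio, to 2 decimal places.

OR_MH = Σ(aᵢdᵢ/nᵢ) / Σ(bᵢcᵢ/nᵢ), where nᵢ is the stratum total.
Stratum 1 (≤ High school): n = 383; a·d/n = 64·59/383 = 9.8590; b·c/n = 252·8/383 = 5.2637
Stratum 2 (Some college): n = 558; a·d/n = 272·126/558 = 61.4194; b·c/n = 26·134/558 = 6.2437
Stratum 3 (≥ Bachelor's): n = 467; a·d/n = 33·309/467 = 21.8351; b·c/n = 79·46/467 = 7.7816
OR_MH = (9.8590 + 61.4194 + 21.8351) / (5.2637 + 6.2437 + 7.7816) = 93.1135 / 19.2890 = 4.82728

4.83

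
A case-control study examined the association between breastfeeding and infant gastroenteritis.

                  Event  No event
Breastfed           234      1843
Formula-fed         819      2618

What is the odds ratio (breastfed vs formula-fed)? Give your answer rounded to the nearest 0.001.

0.406

Cells: a = 234, b = 1843, c = 819, d = 2618.
OR = (a·d)/(b·c) = (234 × 2618) / (1843 × 819) = 612612 / 1509417 = 0.40586
Exposure is associated with lower odds of infant gastroenteritis (OR = 0.41 < 1).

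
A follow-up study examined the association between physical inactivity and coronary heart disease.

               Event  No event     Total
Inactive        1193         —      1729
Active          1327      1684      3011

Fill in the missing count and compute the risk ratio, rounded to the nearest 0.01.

The missing cell is in the exposed row: 1729 − 1193 = 536.
So a = 1193, b = 536, c = 1327, d = 1684.
RR = [a/(a+b)] / [c/(c+d)] = (1193/1729) / (1327/3011) = 0.68999/0.44072 = 1.56562

1.57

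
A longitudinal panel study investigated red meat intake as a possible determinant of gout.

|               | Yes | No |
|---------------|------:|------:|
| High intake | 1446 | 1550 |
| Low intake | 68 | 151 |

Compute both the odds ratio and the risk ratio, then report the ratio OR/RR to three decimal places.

1.333

Cells: a = 1446, b = 1550, c = 68, d = 151.
OR = (1446·151)/(1550·68) = 218346/105400 = 2.07159
Risk in exposed = 1446/2996 = 0.48264; risk in unexposed = 68/219 = 0.31050; RR = 1.55440
OR/RR = 2.07159 / 1.55440 = 1.33273
The outcome is not rare, so the OR lies further from 1 than the RR.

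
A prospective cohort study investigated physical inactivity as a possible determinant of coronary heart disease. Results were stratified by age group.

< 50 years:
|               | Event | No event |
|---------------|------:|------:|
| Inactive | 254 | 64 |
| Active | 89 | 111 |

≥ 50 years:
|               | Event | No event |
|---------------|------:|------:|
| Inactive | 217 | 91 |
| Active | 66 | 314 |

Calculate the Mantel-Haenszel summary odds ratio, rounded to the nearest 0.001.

OR_MH = Σ(aᵢdᵢ/nᵢ) / Σ(bᵢcᵢ/nᵢ), where nᵢ is the stratum total.
Stratum 1 (< 50 years): n = 518; a·d/n = 254·111/518 = 54.4286; b·c/n = 64·89/518 = 10.9961
Stratum 2 (≥ 50 years): n = 688; a·d/n = 217·314/688 = 99.0378; b·c/n = 91·66/688 = 8.7297
OR_MH = (54.4286 + 99.0378) / (10.9961 + 8.7297) = 153.4664 / 19.7258 = 7.77999

7.780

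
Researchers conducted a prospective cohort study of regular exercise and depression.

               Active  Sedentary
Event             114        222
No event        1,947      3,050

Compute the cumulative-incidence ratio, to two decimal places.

0.82

Reading the table with exposure as columns: a = 114 (Active, case), b = 1947 (Active, non-case), c = 222 (Sedentary, case), d = 3050.
Risk in exposed = 114/2061 = 0.05531; risk in unexposed = 222/3272 = 0.06785.
RR = 0.05531 / 0.06785 = 0.81524
The risk is 18% lower among the exposed than among the unexposed.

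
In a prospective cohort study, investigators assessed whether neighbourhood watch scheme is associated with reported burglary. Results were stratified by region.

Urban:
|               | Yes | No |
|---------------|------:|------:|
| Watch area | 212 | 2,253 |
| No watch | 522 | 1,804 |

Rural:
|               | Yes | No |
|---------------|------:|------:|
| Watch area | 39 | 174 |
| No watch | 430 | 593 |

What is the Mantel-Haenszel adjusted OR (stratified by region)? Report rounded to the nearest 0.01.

0.32

OR_MH = Σ(aᵢdᵢ/nᵢ) / Σ(bᵢcᵢ/nᵢ), where nᵢ is the stratum total.
Stratum 1 (Urban): n = 4791; a·d/n = 212·1804/4791 = 79.8263; b·c/n = 2253·522/4791 = 245.4740
Stratum 2 (Rural): n = 1236; a·d/n = 39·593/1236 = 18.7112; b·c/n = 174·430/1236 = 60.5340
OR_MH = (79.8263 + 18.7112) / (245.4740 + 60.5340) = 98.5375 / 306.0080 = 0.32201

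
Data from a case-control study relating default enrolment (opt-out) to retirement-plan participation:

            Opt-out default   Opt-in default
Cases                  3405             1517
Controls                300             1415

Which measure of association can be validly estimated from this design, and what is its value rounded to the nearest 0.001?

Reading the table with exposure as columns: a = 3405 (Opt-out default, case), b = 300 (Opt-out default, non-case), c = 1517 (Opt-in default, case), d = 1415.
This is a case-control study: participants were sampled on outcome status, so risks in the source population cannot be estimated directly — relative risk is not valid here. The odds ratio is the appropriate measure.
OR = (a·d)/(b·c) = (3405 × 1415) / (300 × 1517) = 4818075 / 455100 = 10.58685

10.587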